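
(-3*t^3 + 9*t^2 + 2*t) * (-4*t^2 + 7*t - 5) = 12*t^5 - 57*t^4 + 70*t^3 - 31*t^2 - 10*t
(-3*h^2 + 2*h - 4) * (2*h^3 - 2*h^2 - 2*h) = -6*h^5 + 10*h^4 - 6*h^3 + 4*h^2 + 8*h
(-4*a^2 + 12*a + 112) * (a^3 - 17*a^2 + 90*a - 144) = -4*a^5 + 80*a^4 - 452*a^3 - 248*a^2 + 8352*a - 16128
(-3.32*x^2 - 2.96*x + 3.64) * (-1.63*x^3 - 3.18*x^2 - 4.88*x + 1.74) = 5.4116*x^5 + 15.3824*x^4 + 19.6812*x^3 - 2.9072*x^2 - 22.9136*x + 6.3336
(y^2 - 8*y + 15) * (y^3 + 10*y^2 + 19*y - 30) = y^5 + 2*y^4 - 46*y^3 - 32*y^2 + 525*y - 450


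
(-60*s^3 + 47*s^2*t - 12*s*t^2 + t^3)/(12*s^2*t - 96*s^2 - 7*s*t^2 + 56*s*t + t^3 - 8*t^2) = (-5*s + t)/(t - 8)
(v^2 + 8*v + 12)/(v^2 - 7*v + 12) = (v^2 + 8*v + 12)/(v^2 - 7*v + 12)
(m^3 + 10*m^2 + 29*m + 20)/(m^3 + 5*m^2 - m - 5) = (m + 4)/(m - 1)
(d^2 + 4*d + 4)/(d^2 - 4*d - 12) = (d + 2)/(d - 6)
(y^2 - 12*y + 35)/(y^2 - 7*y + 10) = (y - 7)/(y - 2)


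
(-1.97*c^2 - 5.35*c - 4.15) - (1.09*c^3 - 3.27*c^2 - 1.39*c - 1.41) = -1.09*c^3 + 1.3*c^2 - 3.96*c - 2.74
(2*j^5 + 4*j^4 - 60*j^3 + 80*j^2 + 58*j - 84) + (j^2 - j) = 2*j^5 + 4*j^4 - 60*j^3 + 81*j^2 + 57*j - 84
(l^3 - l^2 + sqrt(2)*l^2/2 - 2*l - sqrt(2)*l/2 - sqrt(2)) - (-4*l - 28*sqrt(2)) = l^3 - l^2 + sqrt(2)*l^2/2 - sqrt(2)*l/2 + 2*l + 27*sqrt(2)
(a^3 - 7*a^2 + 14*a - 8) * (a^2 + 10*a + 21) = a^5 + 3*a^4 - 35*a^3 - 15*a^2 + 214*a - 168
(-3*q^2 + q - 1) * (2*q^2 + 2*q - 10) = -6*q^4 - 4*q^3 + 30*q^2 - 12*q + 10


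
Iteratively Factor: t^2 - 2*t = (t - 2)*(t)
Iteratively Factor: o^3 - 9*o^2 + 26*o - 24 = (o - 4)*(o^2 - 5*o + 6) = (o - 4)*(o - 3)*(o - 2)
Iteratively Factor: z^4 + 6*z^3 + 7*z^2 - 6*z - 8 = (z + 4)*(z^3 + 2*z^2 - z - 2) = (z - 1)*(z + 4)*(z^2 + 3*z + 2) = (z - 1)*(z + 2)*(z + 4)*(z + 1)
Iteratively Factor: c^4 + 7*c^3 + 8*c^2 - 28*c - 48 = (c + 4)*(c^3 + 3*c^2 - 4*c - 12) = (c - 2)*(c + 4)*(c^2 + 5*c + 6) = (c - 2)*(c + 2)*(c + 4)*(c + 3)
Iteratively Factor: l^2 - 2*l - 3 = (l + 1)*(l - 3)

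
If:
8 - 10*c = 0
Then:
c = 4/5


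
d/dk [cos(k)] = -sin(k)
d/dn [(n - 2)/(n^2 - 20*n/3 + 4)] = 3*(-3*n^2 + 12*n - 28)/(9*n^4 - 120*n^3 + 472*n^2 - 480*n + 144)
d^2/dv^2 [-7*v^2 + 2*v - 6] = -14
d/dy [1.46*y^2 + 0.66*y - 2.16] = 2.92*y + 0.66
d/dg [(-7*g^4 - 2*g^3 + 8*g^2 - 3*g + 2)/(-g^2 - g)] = (14*g^5 + 23*g^4 + 4*g^3 - 11*g^2 + 4*g + 2)/(g^2*(g^2 + 2*g + 1))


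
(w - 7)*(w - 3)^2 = w^3 - 13*w^2 + 51*w - 63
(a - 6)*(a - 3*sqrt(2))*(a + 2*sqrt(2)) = a^3 - 6*a^2 - sqrt(2)*a^2 - 12*a + 6*sqrt(2)*a + 72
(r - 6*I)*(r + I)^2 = r^3 - 4*I*r^2 + 11*r + 6*I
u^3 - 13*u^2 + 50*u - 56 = (u - 7)*(u - 4)*(u - 2)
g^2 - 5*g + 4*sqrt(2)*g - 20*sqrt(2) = (g - 5)*(g + 4*sqrt(2))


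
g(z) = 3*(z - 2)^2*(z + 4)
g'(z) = 3*(z - 2)^2 + 3*(z + 4)*(2*z - 4) = 9*z^2 - 36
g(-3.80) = 20.18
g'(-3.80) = 93.96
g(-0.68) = 71.54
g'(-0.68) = -31.84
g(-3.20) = 64.90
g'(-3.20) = 56.16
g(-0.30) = 58.72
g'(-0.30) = -35.19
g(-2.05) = 95.95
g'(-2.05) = 1.82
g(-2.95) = 77.18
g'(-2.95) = 42.32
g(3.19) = 30.55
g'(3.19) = 55.58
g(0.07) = 45.48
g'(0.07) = -35.96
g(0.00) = 48.00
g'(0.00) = -36.00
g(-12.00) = -4704.00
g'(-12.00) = 1260.00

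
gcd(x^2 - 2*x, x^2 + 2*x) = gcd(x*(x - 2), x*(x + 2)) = x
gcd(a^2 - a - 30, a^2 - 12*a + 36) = a - 6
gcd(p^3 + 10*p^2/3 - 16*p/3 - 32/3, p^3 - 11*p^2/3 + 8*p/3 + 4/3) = p - 2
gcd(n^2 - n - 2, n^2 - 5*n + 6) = n - 2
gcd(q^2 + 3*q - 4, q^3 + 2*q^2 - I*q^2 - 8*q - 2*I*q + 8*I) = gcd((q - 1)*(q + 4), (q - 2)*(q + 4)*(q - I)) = q + 4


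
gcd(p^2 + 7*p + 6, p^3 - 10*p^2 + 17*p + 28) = p + 1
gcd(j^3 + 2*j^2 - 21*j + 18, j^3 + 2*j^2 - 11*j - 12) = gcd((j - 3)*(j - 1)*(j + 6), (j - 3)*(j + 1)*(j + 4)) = j - 3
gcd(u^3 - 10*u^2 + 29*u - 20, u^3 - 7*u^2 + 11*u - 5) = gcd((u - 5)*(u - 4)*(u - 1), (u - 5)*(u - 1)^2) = u^2 - 6*u + 5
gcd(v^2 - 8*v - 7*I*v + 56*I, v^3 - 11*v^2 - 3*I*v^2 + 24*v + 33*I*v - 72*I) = v - 8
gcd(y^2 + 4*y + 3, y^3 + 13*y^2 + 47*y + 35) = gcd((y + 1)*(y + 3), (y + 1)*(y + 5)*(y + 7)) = y + 1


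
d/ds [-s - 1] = -1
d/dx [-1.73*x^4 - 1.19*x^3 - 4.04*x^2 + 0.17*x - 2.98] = -6.92*x^3 - 3.57*x^2 - 8.08*x + 0.17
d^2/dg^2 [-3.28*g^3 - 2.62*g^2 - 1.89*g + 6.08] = -19.68*g - 5.24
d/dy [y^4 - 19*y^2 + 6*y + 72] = 4*y^3 - 38*y + 6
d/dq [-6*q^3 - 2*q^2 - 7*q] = -18*q^2 - 4*q - 7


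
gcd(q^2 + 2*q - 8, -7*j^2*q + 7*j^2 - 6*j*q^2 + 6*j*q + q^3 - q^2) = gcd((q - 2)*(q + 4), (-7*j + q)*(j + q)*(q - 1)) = 1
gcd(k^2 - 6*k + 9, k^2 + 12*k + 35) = 1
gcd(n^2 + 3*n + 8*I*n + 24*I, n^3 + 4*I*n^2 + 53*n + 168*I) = n + 8*I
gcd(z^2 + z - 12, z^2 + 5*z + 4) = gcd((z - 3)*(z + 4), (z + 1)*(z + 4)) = z + 4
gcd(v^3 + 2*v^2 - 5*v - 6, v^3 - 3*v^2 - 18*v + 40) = v - 2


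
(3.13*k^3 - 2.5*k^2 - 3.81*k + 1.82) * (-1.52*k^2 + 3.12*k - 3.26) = -4.7576*k^5 + 13.5656*k^4 - 12.2126*k^3 - 6.5036*k^2 + 18.099*k - 5.9332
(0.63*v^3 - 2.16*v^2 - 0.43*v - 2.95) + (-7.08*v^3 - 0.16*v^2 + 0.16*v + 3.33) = -6.45*v^3 - 2.32*v^2 - 0.27*v + 0.38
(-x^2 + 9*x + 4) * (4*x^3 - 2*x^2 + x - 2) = -4*x^5 + 38*x^4 - 3*x^3 + 3*x^2 - 14*x - 8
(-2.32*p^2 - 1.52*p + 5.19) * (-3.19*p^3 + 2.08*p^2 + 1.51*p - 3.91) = 7.4008*p^5 + 0.0232000000000001*p^4 - 23.2209*p^3 + 17.5712*p^2 + 13.7801*p - 20.2929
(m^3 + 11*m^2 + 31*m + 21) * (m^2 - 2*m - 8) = m^5 + 9*m^4 + m^3 - 129*m^2 - 290*m - 168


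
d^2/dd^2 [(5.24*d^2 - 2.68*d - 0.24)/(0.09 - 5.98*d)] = 19.964856/(213.847192*d^3 - 9.655308*d^2 + 0.145314*d - 0.000729)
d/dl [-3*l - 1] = -3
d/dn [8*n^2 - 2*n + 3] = 16*n - 2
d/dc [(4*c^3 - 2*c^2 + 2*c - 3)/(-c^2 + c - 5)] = (-4*c^4 + 8*c^3 - 60*c^2 + 14*c - 7)/(c^4 - 2*c^3 + 11*c^2 - 10*c + 25)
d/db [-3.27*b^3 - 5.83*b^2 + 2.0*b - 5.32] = -9.81*b^2 - 11.66*b + 2.0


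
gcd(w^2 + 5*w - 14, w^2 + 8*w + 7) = w + 7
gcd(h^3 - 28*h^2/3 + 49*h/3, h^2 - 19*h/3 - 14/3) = h - 7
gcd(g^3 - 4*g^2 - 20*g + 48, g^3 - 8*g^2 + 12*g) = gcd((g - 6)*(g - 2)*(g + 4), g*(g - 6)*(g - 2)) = g^2 - 8*g + 12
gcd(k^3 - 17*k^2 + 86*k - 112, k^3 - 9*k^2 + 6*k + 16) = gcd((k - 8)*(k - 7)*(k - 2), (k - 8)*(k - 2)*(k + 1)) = k^2 - 10*k + 16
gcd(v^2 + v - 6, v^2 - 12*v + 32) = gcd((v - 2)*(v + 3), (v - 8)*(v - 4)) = 1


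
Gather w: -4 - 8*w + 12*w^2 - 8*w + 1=12*w^2 - 16*w - 3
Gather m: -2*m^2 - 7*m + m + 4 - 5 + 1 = -2*m^2 - 6*m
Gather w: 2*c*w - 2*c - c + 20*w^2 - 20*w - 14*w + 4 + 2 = -3*c + 20*w^2 + w*(2*c - 34) + 6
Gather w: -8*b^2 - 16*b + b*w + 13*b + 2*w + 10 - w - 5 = -8*b^2 - 3*b + w*(b + 1) + 5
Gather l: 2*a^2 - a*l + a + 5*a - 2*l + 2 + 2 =2*a^2 + 6*a + l*(-a - 2) + 4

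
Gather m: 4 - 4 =0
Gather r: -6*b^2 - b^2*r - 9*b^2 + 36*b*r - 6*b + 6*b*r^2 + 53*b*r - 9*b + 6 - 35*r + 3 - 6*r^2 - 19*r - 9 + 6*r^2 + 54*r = -15*b^2 + 6*b*r^2 - 15*b + r*(-b^2 + 89*b)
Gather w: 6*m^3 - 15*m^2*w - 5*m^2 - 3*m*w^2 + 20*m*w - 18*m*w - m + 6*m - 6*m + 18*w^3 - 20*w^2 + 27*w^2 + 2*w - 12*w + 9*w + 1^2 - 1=6*m^3 - 5*m^2 - m + 18*w^3 + w^2*(7 - 3*m) + w*(-15*m^2 + 2*m - 1)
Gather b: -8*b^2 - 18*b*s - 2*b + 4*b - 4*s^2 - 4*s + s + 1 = -8*b^2 + b*(2 - 18*s) - 4*s^2 - 3*s + 1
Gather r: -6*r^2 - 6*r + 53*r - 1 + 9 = -6*r^2 + 47*r + 8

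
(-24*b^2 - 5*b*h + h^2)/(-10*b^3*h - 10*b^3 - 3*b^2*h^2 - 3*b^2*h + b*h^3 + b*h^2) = (24*b^2 + 5*b*h - h^2)/(b*(10*b^2*h + 10*b^2 + 3*b*h^2 + 3*b*h - h^3 - h^2))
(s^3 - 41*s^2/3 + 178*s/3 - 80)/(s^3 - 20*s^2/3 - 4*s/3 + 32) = (s - 5)/(s + 2)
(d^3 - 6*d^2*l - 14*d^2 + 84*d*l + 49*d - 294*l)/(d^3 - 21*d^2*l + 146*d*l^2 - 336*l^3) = (d^2 - 14*d + 49)/(d^2 - 15*d*l + 56*l^2)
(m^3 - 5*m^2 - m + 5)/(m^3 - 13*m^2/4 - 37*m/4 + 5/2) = 4*(m^2 - 1)/(4*m^2 + 7*m - 2)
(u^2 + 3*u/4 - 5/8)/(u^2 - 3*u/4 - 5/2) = (u - 1/2)/(u - 2)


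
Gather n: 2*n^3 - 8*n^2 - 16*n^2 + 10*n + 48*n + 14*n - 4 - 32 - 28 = 2*n^3 - 24*n^2 + 72*n - 64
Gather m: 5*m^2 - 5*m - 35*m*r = 5*m^2 + m*(-35*r - 5)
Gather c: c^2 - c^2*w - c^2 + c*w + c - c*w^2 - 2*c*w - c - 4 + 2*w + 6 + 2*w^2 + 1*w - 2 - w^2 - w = -c^2*w + c*(-w^2 - w) + w^2 + 2*w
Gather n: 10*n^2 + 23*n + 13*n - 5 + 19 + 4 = 10*n^2 + 36*n + 18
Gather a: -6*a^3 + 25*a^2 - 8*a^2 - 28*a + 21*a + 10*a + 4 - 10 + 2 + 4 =-6*a^3 + 17*a^2 + 3*a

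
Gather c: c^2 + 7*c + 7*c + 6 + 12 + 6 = c^2 + 14*c + 24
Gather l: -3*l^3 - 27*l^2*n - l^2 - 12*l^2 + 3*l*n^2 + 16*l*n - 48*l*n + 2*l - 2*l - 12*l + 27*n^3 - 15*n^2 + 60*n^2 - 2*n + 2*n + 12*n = -3*l^3 + l^2*(-27*n - 13) + l*(3*n^2 - 32*n - 12) + 27*n^3 + 45*n^2 + 12*n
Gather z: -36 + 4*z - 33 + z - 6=5*z - 75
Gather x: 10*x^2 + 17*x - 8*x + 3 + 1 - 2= 10*x^2 + 9*x + 2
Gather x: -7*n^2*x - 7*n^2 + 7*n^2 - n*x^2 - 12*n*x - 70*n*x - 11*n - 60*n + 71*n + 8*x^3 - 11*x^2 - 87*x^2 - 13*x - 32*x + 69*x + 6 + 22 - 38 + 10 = 8*x^3 + x^2*(-n - 98) + x*(-7*n^2 - 82*n + 24)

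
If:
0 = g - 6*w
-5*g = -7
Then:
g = 7/5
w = 7/30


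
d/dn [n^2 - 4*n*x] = 2*n - 4*x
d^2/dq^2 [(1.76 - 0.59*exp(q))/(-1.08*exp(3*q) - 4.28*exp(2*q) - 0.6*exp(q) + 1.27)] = (2.752704*exp(6*q) - 10.294128*exp(5*q) - 80.211088*exp(4*q) - 122.237444*exp(3*q) - 16.04316*exp(2*q) - 38.450644*exp(q) - 0.389509)*exp(q)/(1.259712*exp(9*q) + 14.976576*exp(8*q) + 61.451136*exp(7*q) + 90.599408*exp(6*q) - 1.083168*exp(5*q) - 70.108464*exp(4*q) - 14.126364*exp(3*q) + 19.338036*exp(2*q) + 2.90322*exp(q) - 2.048383)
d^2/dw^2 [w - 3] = 0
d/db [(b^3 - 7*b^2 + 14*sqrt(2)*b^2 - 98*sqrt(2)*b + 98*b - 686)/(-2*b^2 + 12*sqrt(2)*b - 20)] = (-b^4 + 12*sqrt(2)*b^3 - 140*sqrt(2)*b^2 + 236*b^2 - 1232*b - 280*sqrt(2)*b - 980 + 5096*sqrt(2))/(2*(b^4 - 12*sqrt(2)*b^3 + 92*b^2 - 120*sqrt(2)*b + 100))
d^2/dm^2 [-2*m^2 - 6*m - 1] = -4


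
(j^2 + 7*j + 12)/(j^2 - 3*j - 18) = (j + 4)/(j - 6)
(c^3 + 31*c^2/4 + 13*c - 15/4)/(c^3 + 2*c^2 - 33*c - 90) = (c - 1/4)/(c - 6)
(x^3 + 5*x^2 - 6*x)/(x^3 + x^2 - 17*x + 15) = x*(x + 6)/(x^2 + 2*x - 15)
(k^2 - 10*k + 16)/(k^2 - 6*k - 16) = (k - 2)/(k + 2)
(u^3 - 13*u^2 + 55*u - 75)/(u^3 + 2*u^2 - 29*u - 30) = (u^2 - 8*u + 15)/(u^2 + 7*u + 6)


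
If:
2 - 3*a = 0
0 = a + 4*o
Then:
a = 2/3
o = -1/6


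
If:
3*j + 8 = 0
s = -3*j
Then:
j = -8/3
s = 8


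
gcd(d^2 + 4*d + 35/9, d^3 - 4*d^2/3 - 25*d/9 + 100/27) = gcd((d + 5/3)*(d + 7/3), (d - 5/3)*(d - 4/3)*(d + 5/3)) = d + 5/3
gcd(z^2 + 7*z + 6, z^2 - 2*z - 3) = z + 1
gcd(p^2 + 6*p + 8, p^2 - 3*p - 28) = p + 4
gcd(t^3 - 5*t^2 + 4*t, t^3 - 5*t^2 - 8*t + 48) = t - 4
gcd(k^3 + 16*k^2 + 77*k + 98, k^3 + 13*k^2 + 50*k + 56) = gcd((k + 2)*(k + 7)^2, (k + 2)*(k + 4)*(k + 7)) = k^2 + 9*k + 14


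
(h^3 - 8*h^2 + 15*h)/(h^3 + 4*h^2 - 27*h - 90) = h*(h - 3)/(h^2 + 9*h + 18)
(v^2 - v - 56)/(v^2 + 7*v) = (v - 8)/v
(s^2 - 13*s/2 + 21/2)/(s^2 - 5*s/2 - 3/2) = (2*s - 7)/(2*s + 1)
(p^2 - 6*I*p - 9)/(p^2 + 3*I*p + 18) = (p - 3*I)/(p + 6*I)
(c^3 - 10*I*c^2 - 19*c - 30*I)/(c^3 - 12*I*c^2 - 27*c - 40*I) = (c - 6*I)/(c - 8*I)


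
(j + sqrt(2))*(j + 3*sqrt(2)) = j^2 + 4*sqrt(2)*j + 6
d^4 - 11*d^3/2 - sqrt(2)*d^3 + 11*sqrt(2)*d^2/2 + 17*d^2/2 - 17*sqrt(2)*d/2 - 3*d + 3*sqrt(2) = (d - 3)*(d - 2)*(d - 1/2)*(d - sqrt(2))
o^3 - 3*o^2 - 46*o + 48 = (o - 8)*(o - 1)*(o + 6)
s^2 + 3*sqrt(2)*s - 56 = (s - 4*sqrt(2))*(s + 7*sqrt(2))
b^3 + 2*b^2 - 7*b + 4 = (b - 1)^2*(b + 4)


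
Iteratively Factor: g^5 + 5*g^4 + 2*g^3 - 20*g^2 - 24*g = (g - 2)*(g^4 + 7*g^3 + 16*g^2 + 12*g) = (g - 2)*(g + 2)*(g^3 + 5*g^2 + 6*g) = (g - 2)*(g + 2)^2*(g^2 + 3*g) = (g - 2)*(g + 2)^2*(g + 3)*(g)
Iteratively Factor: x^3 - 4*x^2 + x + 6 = (x - 3)*(x^2 - x - 2) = (x - 3)*(x - 2)*(x + 1)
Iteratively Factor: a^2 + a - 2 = (a + 2)*(a - 1)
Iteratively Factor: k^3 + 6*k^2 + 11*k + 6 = (k + 1)*(k^2 + 5*k + 6) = (k + 1)*(k + 2)*(k + 3)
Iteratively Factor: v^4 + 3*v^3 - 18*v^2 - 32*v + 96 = (v - 2)*(v^3 + 5*v^2 - 8*v - 48) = (v - 3)*(v - 2)*(v^2 + 8*v + 16) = (v - 3)*(v - 2)*(v + 4)*(v + 4)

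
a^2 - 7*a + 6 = (a - 6)*(a - 1)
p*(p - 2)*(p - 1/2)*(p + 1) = p^4 - 3*p^3/2 - 3*p^2/2 + p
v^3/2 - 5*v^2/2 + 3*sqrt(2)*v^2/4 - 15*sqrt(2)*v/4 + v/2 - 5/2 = (v/2 + sqrt(2)/2)*(v - 5)*(v + sqrt(2)/2)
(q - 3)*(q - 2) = q^2 - 5*q + 6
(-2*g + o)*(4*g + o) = -8*g^2 + 2*g*o + o^2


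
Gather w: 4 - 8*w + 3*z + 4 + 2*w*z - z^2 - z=w*(2*z - 8) - z^2 + 2*z + 8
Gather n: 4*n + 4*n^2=4*n^2 + 4*n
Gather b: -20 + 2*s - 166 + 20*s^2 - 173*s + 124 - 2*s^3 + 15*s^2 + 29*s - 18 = -2*s^3 + 35*s^2 - 142*s - 80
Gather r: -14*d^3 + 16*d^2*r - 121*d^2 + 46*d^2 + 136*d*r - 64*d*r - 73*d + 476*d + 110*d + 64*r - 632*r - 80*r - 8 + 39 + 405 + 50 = -14*d^3 - 75*d^2 + 513*d + r*(16*d^2 + 72*d - 648) + 486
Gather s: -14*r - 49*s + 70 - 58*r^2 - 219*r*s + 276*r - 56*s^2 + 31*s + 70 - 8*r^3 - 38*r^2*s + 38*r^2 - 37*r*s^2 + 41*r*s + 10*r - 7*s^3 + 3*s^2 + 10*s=-8*r^3 - 20*r^2 + 272*r - 7*s^3 + s^2*(-37*r - 53) + s*(-38*r^2 - 178*r - 8) + 140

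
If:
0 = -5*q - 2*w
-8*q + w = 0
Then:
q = 0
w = 0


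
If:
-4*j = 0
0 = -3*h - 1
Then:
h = -1/3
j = 0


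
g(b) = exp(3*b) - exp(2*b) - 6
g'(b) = 3*exp(3*b) - 2*exp(2*b)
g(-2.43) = -6.01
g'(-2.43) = -0.01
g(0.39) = -4.96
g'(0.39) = 5.30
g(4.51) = 743357.63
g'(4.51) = 2238357.66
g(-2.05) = -6.01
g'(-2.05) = -0.03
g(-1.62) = -6.03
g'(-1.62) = -0.06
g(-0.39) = -6.15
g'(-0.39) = 0.01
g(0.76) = -0.80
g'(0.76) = 20.19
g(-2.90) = -6.00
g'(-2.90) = -0.01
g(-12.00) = -6.00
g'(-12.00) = 0.00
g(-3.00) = -6.00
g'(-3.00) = 0.00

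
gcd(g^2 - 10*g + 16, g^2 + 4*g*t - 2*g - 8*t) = g - 2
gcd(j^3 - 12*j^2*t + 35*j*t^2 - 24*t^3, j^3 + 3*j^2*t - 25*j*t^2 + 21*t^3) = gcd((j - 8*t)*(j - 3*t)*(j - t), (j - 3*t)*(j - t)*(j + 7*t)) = j^2 - 4*j*t + 3*t^2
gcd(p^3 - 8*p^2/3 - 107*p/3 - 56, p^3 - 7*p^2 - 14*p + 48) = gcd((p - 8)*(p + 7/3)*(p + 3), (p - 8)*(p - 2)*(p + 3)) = p^2 - 5*p - 24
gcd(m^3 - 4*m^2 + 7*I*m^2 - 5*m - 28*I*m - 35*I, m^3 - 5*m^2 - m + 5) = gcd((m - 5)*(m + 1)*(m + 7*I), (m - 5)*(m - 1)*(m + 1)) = m^2 - 4*m - 5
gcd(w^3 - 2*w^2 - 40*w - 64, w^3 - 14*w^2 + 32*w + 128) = w^2 - 6*w - 16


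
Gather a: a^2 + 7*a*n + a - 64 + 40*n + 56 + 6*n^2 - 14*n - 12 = a^2 + a*(7*n + 1) + 6*n^2 + 26*n - 20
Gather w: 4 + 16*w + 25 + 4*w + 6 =20*w + 35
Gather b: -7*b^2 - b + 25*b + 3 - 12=-7*b^2 + 24*b - 9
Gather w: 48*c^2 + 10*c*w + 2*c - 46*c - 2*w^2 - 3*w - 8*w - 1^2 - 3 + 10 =48*c^2 - 44*c - 2*w^2 + w*(10*c - 11) + 6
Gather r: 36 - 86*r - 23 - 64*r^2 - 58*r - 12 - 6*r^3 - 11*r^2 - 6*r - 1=-6*r^3 - 75*r^2 - 150*r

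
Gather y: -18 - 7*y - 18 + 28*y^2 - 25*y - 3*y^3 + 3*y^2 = -3*y^3 + 31*y^2 - 32*y - 36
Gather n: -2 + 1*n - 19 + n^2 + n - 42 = n^2 + 2*n - 63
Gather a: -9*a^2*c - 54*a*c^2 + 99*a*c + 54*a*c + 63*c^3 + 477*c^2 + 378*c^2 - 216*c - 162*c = -9*a^2*c + a*(-54*c^2 + 153*c) + 63*c^3 + 855*c^2 - 378*c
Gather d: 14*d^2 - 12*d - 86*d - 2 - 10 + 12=14*d^2 - 98*d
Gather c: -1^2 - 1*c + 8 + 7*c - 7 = 6*c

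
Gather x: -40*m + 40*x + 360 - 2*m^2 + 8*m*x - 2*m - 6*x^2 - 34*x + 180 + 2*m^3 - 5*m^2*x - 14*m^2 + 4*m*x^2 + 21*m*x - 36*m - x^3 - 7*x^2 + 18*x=2*m^3 - 16*m^2 - 78*m - x^3 + x^2*(4*m - 13) + x*(-5*m^2 + 29*m + 24) + 540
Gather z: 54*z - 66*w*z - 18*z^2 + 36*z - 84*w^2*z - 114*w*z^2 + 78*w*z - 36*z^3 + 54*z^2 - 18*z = -36*z^3 + z^2*(36 - 114*w) + z*(-84*w^2 + 12*w + 72)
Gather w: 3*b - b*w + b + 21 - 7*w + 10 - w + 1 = 4*b + w*(-b - 8) + 32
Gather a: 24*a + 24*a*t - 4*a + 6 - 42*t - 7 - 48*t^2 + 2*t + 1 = a*(24*t + 20) - 48*t^2 - 40*t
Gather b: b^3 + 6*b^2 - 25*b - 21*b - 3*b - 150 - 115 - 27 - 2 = b^3 + 6*b^2 - 49*b - 294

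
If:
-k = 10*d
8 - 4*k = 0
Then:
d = -1/5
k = 2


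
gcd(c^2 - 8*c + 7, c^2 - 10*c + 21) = c - 7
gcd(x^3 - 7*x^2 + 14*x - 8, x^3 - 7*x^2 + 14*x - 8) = x^3 - 7*x^2 + 14*x - 8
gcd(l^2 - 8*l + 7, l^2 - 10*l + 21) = l - 7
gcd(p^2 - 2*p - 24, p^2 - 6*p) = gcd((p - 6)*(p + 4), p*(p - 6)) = p - 6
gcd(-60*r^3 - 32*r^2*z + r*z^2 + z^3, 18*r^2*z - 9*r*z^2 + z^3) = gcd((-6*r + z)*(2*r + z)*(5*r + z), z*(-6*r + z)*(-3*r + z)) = -6*r + z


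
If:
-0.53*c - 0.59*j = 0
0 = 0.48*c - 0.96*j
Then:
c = 0.00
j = 0.00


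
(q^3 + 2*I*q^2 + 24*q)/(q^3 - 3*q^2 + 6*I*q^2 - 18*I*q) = (q - 4*I)/(q - 3)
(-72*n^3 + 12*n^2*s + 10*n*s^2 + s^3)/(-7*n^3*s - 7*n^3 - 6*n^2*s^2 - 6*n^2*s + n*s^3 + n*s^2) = (72*n^3 - 12*n^2*s - 10*n*s^2 - s^3)/(n*(7*n^2*s + 7*n^2 + 6*n*s^2 + 6*n*s - s^3 - s^2))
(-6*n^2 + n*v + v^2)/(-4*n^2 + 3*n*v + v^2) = (-6*n^2 + n*v + v^2)/(-4*n^2 + 3*n*v + v^2)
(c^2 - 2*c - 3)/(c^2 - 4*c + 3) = (c + 1)/(c - 1)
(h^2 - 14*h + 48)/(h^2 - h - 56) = (h - 6)/(h + 7)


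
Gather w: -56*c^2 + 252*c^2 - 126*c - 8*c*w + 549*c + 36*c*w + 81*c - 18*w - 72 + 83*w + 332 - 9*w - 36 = 196*c^2 + 504*c + w*(28*c + 56) + 224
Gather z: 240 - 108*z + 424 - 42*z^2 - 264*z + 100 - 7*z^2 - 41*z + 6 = -49*z^2 - 413*z + 770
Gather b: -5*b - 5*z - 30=-5*b - 5*z - 30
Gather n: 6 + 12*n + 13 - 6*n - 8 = 6*n + 11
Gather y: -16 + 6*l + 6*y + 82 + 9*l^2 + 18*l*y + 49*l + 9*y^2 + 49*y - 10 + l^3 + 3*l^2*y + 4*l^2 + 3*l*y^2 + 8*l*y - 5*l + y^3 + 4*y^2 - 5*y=l^3 + 13*l^2 + 50*l + y^3 + y^2*(3*l + 13) + y*(3*l^2 + 26*l + 50) + 56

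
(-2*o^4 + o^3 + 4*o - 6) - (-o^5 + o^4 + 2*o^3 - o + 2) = o^5 - 3*o^4 - o^3 + 5*o - 8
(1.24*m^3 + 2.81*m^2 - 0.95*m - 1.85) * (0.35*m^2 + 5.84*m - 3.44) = 0.434*m^5 + 8.2251*m^4 + 11.8123*m^3 - 15.8619*m^2 - 7.536*m + 6.364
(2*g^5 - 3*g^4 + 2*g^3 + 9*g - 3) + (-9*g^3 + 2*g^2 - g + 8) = 2*g^5 - 3*g^4 - 7*g^3 + 2*g^2 + 8*g + 5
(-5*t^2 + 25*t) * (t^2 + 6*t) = -5*t^4 - 5*t^3 + 150*t^2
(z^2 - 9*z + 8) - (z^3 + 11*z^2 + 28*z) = -z^3 - 10*z^2 - 37*z + 8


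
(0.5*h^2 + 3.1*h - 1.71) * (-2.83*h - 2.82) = -1.415*h^3 - 10.183*h^2 - 3.9027*h + 4.8222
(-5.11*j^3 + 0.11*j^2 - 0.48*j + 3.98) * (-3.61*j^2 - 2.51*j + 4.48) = 18.4471*j^5 + 12.429*j^4 - 21.4361*j^3 - 12.6702*j^2 - 12.1402*j + 17.8304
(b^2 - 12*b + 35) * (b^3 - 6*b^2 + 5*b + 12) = b^5 - 18*b^4 + 112*b^3 - 258*b^2 + 31*b + 420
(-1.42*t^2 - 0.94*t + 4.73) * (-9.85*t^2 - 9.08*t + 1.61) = 13.987*t^4 + 22.1526*t^3 - 40.3415*t^2 - 44.4618*t + 7.6153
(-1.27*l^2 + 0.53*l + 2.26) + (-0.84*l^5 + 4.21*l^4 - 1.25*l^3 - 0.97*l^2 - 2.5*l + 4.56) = -0.84*l^5 + 4.21*l^4 - 1.25*l^3 - 2.24*l^2 - 1.97*l + 6.82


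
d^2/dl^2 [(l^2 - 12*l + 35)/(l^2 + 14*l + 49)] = 4*(161 - 13*l)/(l^4 + 28*l^3 + 294*l^2 + 1372*l + 2401)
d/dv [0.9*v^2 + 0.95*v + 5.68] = 1.8*v + 0.95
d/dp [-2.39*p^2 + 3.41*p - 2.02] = 3.41 - 4.78*p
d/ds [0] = 0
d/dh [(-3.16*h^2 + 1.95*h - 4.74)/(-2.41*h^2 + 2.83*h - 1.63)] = (-4.2433*h^2 - 12.5452*h + 10.2357)/(5.8081*h^4 - 13.6406*h^3 + 15.8655*h^2 - 9.2258*h + 2.6569)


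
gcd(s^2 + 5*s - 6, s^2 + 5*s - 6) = s^2 + 5*s - 6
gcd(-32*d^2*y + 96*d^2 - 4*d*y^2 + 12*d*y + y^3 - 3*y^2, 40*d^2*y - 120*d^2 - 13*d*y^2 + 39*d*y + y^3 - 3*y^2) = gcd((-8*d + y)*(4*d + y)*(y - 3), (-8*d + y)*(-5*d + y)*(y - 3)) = -8*d*y + 24*d + y^2 - 3*y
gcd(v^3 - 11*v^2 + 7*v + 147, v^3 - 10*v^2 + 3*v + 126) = v^2 - 4*v - 21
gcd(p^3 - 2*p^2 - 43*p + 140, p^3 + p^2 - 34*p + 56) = p^2 + 3*p - 28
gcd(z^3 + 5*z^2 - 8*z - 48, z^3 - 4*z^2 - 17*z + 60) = z^2 + z - 12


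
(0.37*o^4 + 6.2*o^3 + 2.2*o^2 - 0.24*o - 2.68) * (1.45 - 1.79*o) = -0.6623*o^5 - 10.5615*o^4 + 5.052*o^3 + 3.6196*o^2 + 4.4492*o - 3.886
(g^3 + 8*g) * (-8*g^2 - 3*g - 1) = -8*g^5 - 3*g^4 - 65*g^3 - 24*g^2 - 8*g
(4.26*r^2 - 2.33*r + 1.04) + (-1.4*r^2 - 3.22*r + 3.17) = 2.86*r^2 - 5.55*r + 4.21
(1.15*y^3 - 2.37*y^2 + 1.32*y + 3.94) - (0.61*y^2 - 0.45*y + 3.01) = 1.15*y^3 - 2.98*y^2 + 1.77*y + 0.93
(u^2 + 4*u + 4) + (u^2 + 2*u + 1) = 2*u^2 + 6*u + 5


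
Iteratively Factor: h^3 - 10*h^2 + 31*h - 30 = (h - 2)*(h^2 - 8*h + 15) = (h - 3)*(h - 2)*(h - 5)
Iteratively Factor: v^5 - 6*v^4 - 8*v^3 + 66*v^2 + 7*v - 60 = (v + 3)*(v^4 - 9*v^3 + 19*v^2 + 9*v - 20) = (v - 4)*(v + 3)*(v^3 - 5*v^2 - v + 5) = (v - 4)*(v + 1)*(v + 3)*(v^2 - 6*v + 5) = (v - 5)*(v - 4)*(v + 1)*(v + 3)*(v - 1)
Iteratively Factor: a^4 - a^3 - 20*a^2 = (a + 4)*(a^3 - 5*a^2) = a*(a + 4)*(a^2 - 5*a) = a^2*(a + 4)*(a - 5)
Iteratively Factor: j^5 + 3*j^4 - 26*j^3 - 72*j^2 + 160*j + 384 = (j - 4)*(j^4 + 7*j^3 + 2*j^2 - 64*j - 96) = (j - 4)*(j + 2)*(j^3 + 5*j^2 - 8*j - 48) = (j - 4)*(j - 3)*(j + 2)*(j^2 + 8*j + 16) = (j - 4)*(j - 3)*(j + 2)*(j + 4)*(j + 4)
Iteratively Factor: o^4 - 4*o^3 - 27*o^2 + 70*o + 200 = (o - 5)*(o^3 + o^2 - 22*o - 40) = (o - 5)*(o + 2)*(o^2 - o - 20) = (o - 5)*(o + 2)*(o + 4)*(o - 5)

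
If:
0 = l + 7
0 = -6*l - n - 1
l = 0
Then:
No Solution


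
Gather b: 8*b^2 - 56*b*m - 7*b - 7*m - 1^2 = 8*b^2 + b*(-56*m - 7) - 7*m - 1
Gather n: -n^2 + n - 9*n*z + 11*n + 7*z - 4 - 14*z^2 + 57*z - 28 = -n^2 + n*(12 - 9*z) - 14*z^2 + 64*z - 32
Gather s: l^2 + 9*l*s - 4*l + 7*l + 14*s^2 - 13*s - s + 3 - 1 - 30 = l^2 + 3*l + 14*s^2 + s*(9*l - 14) - 28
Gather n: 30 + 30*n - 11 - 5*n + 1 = 25*n + 20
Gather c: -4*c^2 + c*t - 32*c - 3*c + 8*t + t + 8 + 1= -4*c^2 + c*(t - 35) + 9*t + 9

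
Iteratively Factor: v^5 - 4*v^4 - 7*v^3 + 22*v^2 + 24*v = (v - 4)*(v^4 - 7*v^2 - 6*v) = (v - 4)*(v - 3)*(v^3 + 3*v^2 + 2*v) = (v - 4)*(v - 3)*(v + 2)*(v^2 + v) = (v - 4)*(v - 3)*(v + 1)*(v + 2)*(v)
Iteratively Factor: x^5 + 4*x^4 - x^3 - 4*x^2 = (x - 1)*(x^4 + 5*x^3 + 4*x^2) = (x - 1)*(x + 1)*(x^3 + 4*x^2) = x*(x - 1)*(x + 1)*(x^2 + 4*x) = x^2*(x - 1)*(x + 1)*(x + 4)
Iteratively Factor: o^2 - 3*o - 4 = (o + 1)*(o - 4)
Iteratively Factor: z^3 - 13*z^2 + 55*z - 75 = (z - 5)*(z^2 - 8*z + 15) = (z - 5)*(z - 3)*(z - 5)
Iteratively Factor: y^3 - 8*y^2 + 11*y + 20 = (y - 4)*(y^2 - 4*y - 5) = (y - 4)*(y + 1)*(y - 5)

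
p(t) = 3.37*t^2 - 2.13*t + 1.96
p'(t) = 6.74*t - 2.13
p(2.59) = 19.05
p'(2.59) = 15.33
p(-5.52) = 116.40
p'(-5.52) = -39.33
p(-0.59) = 4.39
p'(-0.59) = -6.11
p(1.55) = 6.75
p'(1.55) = 8.32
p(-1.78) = 16.43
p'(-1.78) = -14.13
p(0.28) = 1.63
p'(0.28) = -0.24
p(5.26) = 84.00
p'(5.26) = 33.32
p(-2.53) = 28.92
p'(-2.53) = -19.18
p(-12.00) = 512.80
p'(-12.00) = -83.01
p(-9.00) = 294.10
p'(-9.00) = -62.79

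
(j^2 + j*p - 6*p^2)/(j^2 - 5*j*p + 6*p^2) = (-j - 3*p)/(-j + 3*p)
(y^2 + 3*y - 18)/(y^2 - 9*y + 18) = (y + 6)/(y - 6)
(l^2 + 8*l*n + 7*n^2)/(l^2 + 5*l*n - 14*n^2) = (l + n)/(l - 2*n)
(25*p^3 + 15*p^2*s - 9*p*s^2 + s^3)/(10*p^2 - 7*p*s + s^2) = (5*p^2 + 4*p*s - s^2)/(2*p - s)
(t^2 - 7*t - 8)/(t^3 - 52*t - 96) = (t + 1)/(t^2 + 8*t + 12)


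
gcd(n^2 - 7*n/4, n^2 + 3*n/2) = n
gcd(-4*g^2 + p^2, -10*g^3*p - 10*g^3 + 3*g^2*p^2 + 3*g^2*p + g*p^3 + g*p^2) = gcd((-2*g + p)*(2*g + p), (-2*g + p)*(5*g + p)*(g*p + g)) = -2*g + p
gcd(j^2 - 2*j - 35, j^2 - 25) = j + 5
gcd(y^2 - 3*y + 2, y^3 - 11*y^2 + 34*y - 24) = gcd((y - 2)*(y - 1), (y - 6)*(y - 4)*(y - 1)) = y - 1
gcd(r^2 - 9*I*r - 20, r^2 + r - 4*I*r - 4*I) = r - 4*I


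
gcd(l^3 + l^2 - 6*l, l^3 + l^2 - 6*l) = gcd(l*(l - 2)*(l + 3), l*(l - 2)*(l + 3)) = l^3 + l^2 - 6*l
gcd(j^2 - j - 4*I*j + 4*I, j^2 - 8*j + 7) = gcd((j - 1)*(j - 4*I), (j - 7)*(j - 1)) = j - 1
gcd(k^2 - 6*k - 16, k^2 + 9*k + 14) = k + 2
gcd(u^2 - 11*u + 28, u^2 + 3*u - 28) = u - 4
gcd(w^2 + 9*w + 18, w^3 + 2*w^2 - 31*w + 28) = 1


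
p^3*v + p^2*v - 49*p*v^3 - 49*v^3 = (p - 7*v)*(p + 7*v)*(p*v + v)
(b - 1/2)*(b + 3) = b^2 + 5*b/2 - 3/2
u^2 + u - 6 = (u - 2)*(u + 3)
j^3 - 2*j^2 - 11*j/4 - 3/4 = (j - 3)*(j + 1/2)^2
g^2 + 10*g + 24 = (g + 4)*(g + 6)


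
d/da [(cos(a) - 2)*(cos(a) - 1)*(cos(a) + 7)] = (-3*cos(a)^2 - 8*cos(a) + 19)*sin(a)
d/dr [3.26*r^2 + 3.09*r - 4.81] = 6.52*r + 3.09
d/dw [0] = 0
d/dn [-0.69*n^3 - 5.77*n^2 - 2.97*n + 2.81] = -2.07*n^2 - 11.54*n - 2.97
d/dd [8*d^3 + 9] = 24*d^2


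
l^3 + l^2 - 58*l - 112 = (l - 8)*(l + 2)*(l + 7)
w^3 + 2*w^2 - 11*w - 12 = (w - 3)*(w + 1)*(w + 4)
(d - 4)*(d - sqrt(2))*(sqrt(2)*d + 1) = sqrt(2)*d^3 - 4*sqrt(2)*d^2 - d^2 - sqrt(2)*d + 4*d + 4*sqrt(2)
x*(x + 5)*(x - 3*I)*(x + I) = x^4 + 5*x^3 - 2*I*x^3 + 3*x^2 - 10*I*x^2 + 15*x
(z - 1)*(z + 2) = z^2 + z - 2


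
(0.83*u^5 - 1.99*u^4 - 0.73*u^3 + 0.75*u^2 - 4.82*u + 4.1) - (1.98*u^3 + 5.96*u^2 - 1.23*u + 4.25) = 0.83*u^5 - 1.99*u^4 - 2.71*u^3 - 5.21*u^2 - 3.59*u - 0.15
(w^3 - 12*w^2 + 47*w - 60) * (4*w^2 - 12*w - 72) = 4*w^5 - 60*w^4 + 260*w^3 + 60*w^2 - 2664*w + 4320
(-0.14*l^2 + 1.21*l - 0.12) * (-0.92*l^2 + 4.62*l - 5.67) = 0.1288*l^4 - 1.76*l^3 + 6.4944*l^2 - 7.4151*l + 0.6804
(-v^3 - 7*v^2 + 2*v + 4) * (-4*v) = 4*v^4 + 28*v^3 - 8*v^2 - 16*v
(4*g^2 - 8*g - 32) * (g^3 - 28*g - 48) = 4*g^5 - 8*g^4 - 144*g^3 + 32*g^2 + 1280*g + 1536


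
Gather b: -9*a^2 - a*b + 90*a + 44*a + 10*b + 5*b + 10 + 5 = -9*a^2 + 134*a + b*(15 - a) + 15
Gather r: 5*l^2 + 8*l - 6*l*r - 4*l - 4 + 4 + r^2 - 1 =5*l^2 - 6*l*r + 4*l + r^2 - 1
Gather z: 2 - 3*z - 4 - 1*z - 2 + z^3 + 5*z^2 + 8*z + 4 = z^3 + 5*z^2 + 4*z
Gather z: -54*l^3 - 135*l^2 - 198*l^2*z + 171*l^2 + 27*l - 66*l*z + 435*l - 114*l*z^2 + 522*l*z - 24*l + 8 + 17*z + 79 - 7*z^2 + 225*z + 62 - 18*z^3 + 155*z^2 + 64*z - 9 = -54*l^3 + 36*l^2 + 438*l - 18*z^3 + z^2*(148 - 114*l) + z*(-198*l^2 + 456*l + 306) + 140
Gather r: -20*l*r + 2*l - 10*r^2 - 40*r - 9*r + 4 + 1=2*l - 10*r^2 + r*(-20*l - 49) + 5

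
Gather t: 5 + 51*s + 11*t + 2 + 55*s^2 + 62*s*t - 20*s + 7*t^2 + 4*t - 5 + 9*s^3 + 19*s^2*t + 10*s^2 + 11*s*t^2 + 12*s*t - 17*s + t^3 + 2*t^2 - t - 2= 9*s^3 + 65*s^2 + 14*s + t^3 + t^2*(11*s + 9) + t*(19*s^2 + 74*s + 14)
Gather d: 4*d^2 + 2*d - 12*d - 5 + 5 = 4*d^2 - 10*d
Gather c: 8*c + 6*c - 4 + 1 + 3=14*c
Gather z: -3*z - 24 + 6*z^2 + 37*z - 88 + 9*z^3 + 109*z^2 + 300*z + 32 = 9*z^3 + 115*z^2 + 334*z - 80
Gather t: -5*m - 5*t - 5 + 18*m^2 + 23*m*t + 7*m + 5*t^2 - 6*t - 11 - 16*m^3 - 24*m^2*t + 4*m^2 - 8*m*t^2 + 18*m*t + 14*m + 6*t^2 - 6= -16*m^3 + 22*m^2 + 16*m + t^2*(11 - 8*m) + t*(-24*m^2 + 41*m - 11) - 22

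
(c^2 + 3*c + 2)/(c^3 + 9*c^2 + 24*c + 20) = (c + 1)/(c^2 + 7*c + 10)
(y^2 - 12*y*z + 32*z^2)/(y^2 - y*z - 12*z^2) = (y - 8*z)/(y + 3*z)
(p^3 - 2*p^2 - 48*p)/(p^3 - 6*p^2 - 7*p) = (-p^2 + 2*p + 48)/(-p^2 + 6*p + 7)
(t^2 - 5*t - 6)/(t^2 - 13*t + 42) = (t + 1)/(t - 7)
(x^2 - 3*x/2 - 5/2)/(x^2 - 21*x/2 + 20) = (x + 1)/(x - 8)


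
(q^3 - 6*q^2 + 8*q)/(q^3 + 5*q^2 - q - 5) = q*(q^2 - 6*q + 8)/(q^3 + 5*q^2 - q - 5)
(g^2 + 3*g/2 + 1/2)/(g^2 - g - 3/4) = 2*(g + 1)/(2*g - 3)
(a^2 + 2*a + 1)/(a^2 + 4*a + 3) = (a + 1)/(a + 3)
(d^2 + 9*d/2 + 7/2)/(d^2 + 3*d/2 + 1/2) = (2*d + 7)/(2*d + 1)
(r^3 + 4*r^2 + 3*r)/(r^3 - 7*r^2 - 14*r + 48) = r*(r + 1)/(r^2 - 10*r + 16)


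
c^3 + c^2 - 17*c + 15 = (c - 3)*(c - 1)*(c + 5)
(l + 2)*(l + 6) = l^2 + 8*l + 12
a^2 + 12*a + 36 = (a + 6)^2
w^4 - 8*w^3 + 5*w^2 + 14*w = w*(w - 7)*(w - 2)*(w + 1)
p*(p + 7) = p^2 + 7*p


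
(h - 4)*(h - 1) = h^2 - 5*h + 4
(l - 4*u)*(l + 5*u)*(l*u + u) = l^3*u + l^2*u^2 + l^2*u - 20*l*u^3 + l*u^2 - 20*u^3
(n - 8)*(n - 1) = n^2 - 9*n + 8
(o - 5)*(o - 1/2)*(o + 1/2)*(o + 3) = o^4 - 2*o^3 - 61*o^2/4 + o/2 + 15/4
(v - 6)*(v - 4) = v^2 - 10*v + 24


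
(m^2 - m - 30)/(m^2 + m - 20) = (m - 6)/(m - 4)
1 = 1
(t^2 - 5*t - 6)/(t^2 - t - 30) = (t + 1)/(t + 5)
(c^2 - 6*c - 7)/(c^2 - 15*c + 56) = (c + 1)/(c - 8)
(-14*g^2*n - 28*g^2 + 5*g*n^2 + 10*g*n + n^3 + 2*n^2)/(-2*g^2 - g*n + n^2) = (7*g*n + 14*g + n^2 + 2*n)/(g + n)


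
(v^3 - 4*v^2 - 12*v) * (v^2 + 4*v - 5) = v^5 - 33*v^3 - 28*v^2 + 60*v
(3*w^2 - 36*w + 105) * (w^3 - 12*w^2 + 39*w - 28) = 3*w^5 - 72*w^4 + 654*w^3 - 2748*w^2 + 5103*w - 2940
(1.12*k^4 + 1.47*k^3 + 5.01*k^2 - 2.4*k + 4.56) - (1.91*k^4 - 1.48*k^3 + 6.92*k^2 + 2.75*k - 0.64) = -0.79*k^4 + 2.95*k^3 - 1.91*k^2 - 5.15*k + 5.2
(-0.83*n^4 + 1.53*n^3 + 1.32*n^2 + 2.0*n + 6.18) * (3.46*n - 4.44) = -2.8718*n^5 + 8.979*n^4 - 2.226*n^3 + 1.0592*n^2 + 12.5028*n - 27.4392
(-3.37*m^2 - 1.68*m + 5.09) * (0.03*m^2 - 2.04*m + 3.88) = -0.1011*m^4 + 6.8244*m^3 - 9.4957*m^2 - 16.902*m + 19.7492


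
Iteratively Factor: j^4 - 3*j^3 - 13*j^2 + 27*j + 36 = (j - 3)*(j^3 - 13*j - 12) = (j - 3)*(j + 1)*(j^2 - j - 12) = (j - 3)*(j + 1)*(j + 3)*(j - 4)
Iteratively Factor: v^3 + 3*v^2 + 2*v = (v + 1)*(v^2 + 2*v) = (v + 1)*(v + 2)*(v)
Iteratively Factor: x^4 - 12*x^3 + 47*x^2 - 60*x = (x)*(x^3 - 12*x^2 + 47*x - 60) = x*(x - 5)*(x^2 - 7*x + 12) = x*(x - 5)*(x - 4)*(x - 3)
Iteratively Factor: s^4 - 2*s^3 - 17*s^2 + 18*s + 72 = (s + 3)*(s^3 - 5*s^2 - 2*s + 24) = (s + 2)*(s + 3)*(s^2 - 7*s + 12) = (s - 3)*(s + 2)*(s + 3)*(s - 4)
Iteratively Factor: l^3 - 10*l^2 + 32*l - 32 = (l - 4)*(l^2 - 6*l + 8) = (l - 4)*(l - 2)*(l - 4)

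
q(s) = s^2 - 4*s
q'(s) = 2*s - 4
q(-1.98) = 11.84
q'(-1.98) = -7.96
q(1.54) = -3.79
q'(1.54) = -0.92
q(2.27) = -3.93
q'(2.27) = 0.54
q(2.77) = -3.41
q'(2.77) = 1.54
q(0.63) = -2.12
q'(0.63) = -2.74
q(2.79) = -3.38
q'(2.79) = 1.58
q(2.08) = -3.99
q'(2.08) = 0.16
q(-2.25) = 14.06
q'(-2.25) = -8.50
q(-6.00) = 60.00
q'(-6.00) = -16.00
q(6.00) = 12.00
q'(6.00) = 8.00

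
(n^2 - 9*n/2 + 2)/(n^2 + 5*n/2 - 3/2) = (n - 4)/(n + 3)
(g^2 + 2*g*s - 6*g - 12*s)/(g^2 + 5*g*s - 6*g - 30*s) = (g + 2*s)/(g + 5*s)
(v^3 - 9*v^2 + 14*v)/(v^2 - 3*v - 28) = v*(v - 2)/(v + 4)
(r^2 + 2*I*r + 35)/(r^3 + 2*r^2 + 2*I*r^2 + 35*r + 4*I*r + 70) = 1/(r + 2)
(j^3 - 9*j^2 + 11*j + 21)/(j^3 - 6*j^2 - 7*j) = (j - 3)/j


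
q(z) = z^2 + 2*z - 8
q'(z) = 2*z + 2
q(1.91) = -0.53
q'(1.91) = 5.82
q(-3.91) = -0.53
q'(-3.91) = -5.82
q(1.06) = -4.76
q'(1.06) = 4.12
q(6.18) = 42.55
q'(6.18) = 14.36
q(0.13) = -7.72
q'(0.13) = 2.26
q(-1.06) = -9.00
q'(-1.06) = -0.12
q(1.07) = -4.72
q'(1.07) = 4.14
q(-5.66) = 12.72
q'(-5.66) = -9.32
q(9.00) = 91.00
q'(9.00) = 20.00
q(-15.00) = 187.00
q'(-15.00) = -28.00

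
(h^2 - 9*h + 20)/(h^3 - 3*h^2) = (h^2 - 9*h + 20)/(h^2*(h - 3))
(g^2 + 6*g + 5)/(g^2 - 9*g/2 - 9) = 2*(g^2 + 6*g + 5)/(2*g^2 - 9*g - 18)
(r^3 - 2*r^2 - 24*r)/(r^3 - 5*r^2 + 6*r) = (r^2 - 2*r - 24)/(r^2 - 5*r + 6)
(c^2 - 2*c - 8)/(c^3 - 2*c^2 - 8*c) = 1/c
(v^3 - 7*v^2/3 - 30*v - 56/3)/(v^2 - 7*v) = v + 14/3 + 8/(3*v)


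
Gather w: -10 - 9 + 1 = -18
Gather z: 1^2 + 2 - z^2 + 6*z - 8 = -z^2 + 6*z - 5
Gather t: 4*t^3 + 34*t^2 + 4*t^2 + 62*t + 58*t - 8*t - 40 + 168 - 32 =4*t^3 + 38*t^2 + 112*t + 96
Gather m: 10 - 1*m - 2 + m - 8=0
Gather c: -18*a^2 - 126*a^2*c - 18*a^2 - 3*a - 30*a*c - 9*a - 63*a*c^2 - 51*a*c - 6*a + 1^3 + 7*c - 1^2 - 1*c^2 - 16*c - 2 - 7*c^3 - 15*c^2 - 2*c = -36*a^2 - 18*a - 7*c^3 + c^2*(-63*a - 16) + c*(-126*a^2 - 81*a - 11) - 2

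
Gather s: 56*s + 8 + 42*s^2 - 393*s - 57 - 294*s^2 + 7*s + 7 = -252*s^2 - 330*s - 42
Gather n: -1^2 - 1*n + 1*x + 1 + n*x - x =n*(x - 1)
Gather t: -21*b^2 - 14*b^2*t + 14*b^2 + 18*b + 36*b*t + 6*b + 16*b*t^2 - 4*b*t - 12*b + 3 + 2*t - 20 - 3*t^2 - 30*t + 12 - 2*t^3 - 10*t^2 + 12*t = -7*b^2 + 12*b - 2*t^3 + t^2*(16*b - 13) + t*(-14*b^2 + 32*b - 16) - 5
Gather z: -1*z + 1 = 1 - z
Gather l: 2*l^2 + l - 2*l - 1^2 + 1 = 2*l^2 - l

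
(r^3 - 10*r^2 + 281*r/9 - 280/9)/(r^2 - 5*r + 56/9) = r - 5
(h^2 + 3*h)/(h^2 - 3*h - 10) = h*(h + 3)/(h^2 - 3*h - 10)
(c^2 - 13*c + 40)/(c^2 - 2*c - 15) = (c - 8)/(c + 3)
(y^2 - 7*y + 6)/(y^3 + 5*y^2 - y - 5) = (y - 6)/(y^2 + 6*y + 5)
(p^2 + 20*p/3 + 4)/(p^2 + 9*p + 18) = (p + 2/3)/(p + 3)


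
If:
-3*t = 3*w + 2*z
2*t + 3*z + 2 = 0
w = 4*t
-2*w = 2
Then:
No Solution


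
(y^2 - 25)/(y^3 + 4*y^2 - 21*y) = (y^2 - 25)/(y*(y^2 + 4*y - 21))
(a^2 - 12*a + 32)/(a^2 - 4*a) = (a - 8)/a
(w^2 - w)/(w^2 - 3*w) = (w - 1)/(w - 3)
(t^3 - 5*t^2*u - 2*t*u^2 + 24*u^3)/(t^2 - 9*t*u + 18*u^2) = (t^2 - 2*t*u - 8*u^2)/(t - 6*u)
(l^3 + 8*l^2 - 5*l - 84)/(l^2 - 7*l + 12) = (l^2 + 11*l + 28)/(l - 4)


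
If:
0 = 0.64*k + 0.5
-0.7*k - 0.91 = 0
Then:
No Solution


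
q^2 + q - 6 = (q - 2)*(q + 3)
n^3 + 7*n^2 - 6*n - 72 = (n - 3)*(n + 4)*(n + 6)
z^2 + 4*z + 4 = (z + 2)^2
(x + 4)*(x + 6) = x^2 + 10*x + 24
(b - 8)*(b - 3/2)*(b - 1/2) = b^3 - 10*b^2 + 67*b/4 - 6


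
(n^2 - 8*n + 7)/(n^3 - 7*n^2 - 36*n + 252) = (n - 1)/(n^2 - 36)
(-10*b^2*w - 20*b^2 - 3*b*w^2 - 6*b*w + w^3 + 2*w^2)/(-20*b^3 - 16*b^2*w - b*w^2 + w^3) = (w + 2)/(2*b + w)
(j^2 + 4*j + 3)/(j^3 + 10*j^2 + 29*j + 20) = (j + 3)/(j^2 + 9*j + 20)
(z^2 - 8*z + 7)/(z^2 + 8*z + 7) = (z^2 - 8*z + 7)/(z^2 + 8*z + 7)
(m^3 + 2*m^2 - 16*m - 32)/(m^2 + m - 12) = (m^2 - 2*m - 8)/(m - 3)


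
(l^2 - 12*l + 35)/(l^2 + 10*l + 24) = (l^2 - 12*l + 35)/(l^2 + 10*l + 24)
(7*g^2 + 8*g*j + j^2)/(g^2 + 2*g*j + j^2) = (7*g + j)/(g + j)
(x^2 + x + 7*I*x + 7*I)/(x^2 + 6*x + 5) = (x + 7*I)/(x + 5)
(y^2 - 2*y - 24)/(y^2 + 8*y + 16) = (y - 6)/(y + 4)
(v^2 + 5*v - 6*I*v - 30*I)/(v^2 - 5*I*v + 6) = (v + 5)/(v + I)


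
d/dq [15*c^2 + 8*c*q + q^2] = 8*c + 2*q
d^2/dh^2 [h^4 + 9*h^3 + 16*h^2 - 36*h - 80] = 12*h^2 + 54*h + 32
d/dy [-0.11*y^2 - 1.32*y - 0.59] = -0.22*y - 1.32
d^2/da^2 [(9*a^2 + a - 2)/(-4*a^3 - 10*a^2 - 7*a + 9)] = 4*(-72*a^6 - 24*a^5 + 414*a^4 - 535*a^3 - 939*a^2 + 183*a - 257)/(64*a^9 + 480*a^8 + 1536*a^7 + 2248*a^6 + 528*a^5 - 2742*a^4 - 2465*a^3 + 1107*a^2 + 1701*a - 729)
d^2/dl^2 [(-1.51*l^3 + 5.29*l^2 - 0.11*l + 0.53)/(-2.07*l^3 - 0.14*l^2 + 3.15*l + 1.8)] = (-1.4210854715202e-14*l^7 - 46.2094379999999*l^6 + 61.903764*l^5 - 166.506246*l^4 - 250.905032*l^3 + 68.962902*l^2 + 19.07442*l - 46.31157)/(8.869743*l^9 + 1.799658*l^8 - 40.370589*l^7 - 28.612936*l^6 + 58.303665*l^5 + 74.48301*l^4 - 6.37267499999999*l^3 - 52.2207*l^2 - 30.618*l - 5.832)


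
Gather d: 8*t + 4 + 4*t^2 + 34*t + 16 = 4*t^2 + 42*t + 20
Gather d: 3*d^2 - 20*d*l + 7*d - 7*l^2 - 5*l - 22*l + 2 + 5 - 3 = 3*d^2 + d*(7 - 20*l) - 7*l^2 - 27*l + 4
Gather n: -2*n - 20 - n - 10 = -3*n - 30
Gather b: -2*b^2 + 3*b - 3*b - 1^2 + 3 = 2 - 2*b^2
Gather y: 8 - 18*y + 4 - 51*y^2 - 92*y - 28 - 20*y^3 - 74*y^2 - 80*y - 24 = -20*y^3 - 125*y^2 - 190*y - 40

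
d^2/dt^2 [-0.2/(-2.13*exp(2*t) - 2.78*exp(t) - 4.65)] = (-(1.704*exp(t) + 0.556)*(2.13*exp(2*t) + 2.78*exp(t) + 4.65) + 0.2*(4.26*exp(t) + 2.78)*(8.52*exp(t) + 5.56)*exp(t))*exp(t)/(2.13*exp(2*t) + 2.78*exp(t) + 4.65)^3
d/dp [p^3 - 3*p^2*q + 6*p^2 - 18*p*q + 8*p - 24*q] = 3*p^2 - 6*p*q + 12*p - 18*q + 8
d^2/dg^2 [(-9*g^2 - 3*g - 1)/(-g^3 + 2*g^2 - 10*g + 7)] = 2*(9*g^6 + 9*g^5 - 282*g^4 + 587*g^3 - 210*g^2 - 165*g + 737)/(g^9 - 6*g^8 + 42*g^7 - 149*g^6 + 504*g^5 - 1104*g^4 + 1987*g^3 - 2394*g^2 + 1470*g - 343)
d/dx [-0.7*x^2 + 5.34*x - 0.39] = 5.34 - 1.4*x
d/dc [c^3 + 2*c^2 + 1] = c*(3*c + 4)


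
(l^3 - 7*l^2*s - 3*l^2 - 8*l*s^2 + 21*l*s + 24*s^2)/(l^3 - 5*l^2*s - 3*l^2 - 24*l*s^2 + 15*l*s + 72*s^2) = (l + s)/(l + 3*s)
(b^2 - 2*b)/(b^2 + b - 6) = b/(b + 3)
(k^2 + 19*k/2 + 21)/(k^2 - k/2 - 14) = (k + 6)/(k - 4)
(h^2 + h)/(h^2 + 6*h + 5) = h/(h + 5)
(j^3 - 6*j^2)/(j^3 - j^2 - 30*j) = j/(j + 5)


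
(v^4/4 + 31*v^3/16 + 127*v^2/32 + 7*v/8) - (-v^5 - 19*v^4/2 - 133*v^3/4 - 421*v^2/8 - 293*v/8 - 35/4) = v^5 + 39*v^4/4 + 563*v^3/16 + 1811*v^2/32 + 75*v/2 + 35/4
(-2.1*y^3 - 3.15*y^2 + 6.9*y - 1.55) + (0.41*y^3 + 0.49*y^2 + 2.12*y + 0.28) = -1.69*y^3 - 2.66*y^2 + 9.02*y - 1.27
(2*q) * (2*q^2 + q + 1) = 4*q^3 + 2*q^2 + 2*q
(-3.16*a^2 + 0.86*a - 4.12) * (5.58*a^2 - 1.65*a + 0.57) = -17.6328*a^4 + 10.0128*a^3 - 26.2098*a^2 + 7.2882*a - 2.3484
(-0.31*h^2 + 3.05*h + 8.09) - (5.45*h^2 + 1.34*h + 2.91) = -5.76*h^2 + 1.71*h + 5.18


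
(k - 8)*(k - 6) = k^2 - 14*k + 48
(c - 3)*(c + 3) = c^2 - 9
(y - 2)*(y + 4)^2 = y^3 + 6*y^2 - 32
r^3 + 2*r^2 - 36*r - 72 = (r - 6)*(r + 2)*(r + 6)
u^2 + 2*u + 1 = (u + 1)^2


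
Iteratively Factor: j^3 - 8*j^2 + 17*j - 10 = (j - 2)*(j^2 - 6*j + 5) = (j - 2)*(j - 1)*(j - 5)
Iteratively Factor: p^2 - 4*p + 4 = (p - 2)*(p - 2)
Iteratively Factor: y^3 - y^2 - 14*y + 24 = (y - 3)*(y^2 + 2*y - 8) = (y - 3)*(y - 2)*(y + 4)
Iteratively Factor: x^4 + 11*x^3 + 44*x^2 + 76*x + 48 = (x + 2)*(x^3 + 9*x^2 + 26*x + 24) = (x + 2)^2*(x^2 + 7*x + 12) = (x + 2)^2*(x + 3)*(x + 4)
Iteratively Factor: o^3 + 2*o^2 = (o)*(o^2 + 2*o) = o^2*(o + 2)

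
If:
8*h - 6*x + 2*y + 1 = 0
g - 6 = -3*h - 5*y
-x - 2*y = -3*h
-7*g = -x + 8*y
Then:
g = -303/586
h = 613/586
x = 1047/586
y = 198/293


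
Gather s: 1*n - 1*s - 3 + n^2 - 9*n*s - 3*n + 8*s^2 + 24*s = n^2 - 2*n + 8*s^2 + s*(23 - 9*n) - 3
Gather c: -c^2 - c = -c^2 - c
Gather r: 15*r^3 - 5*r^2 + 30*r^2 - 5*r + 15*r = 15*r^3 + 25*r^2 + 10*r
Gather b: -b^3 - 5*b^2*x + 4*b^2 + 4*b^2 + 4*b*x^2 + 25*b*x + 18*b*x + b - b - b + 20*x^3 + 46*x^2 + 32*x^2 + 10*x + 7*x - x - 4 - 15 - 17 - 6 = -b^3 + b^2*(8 - 5*x) + b*(4*x^2 + 43*x - 1) + 20*x^3 + 78*x^2 + 16*x - 42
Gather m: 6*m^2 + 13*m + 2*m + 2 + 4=6*m^2 + 15*m + 6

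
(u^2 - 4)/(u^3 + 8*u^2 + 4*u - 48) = (u + 2)/(u^2 + 10*u + 24)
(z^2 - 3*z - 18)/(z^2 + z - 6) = (z - 6)/(z - 2)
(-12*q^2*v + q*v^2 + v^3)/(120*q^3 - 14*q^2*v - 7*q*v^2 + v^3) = v*(-3*q + v)/(30*q^2 - 11*q*v + v^2)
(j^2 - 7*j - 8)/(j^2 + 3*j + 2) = (j - 8)/(j + 2)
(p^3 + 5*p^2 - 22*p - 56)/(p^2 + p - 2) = (p^2 + 3*p - 28)/(p - 1)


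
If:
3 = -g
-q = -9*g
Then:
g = -3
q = -27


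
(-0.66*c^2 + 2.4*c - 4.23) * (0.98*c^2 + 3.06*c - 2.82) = -0.6468*c^4 + 0.3324*c^3 + 5.0598*c^2 - 19.7118*c + 11.9286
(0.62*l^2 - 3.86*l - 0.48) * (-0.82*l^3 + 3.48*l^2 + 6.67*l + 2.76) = -0.5084*l^5 + 5.3228*l^4 - 8.9038*l^3 - 25.7054*l^2 - 13.8552*l - 1.3248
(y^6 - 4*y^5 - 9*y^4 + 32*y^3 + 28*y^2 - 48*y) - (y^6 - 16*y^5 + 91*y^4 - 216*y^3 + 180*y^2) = 12*y^5 - 100*y^4 + 248*y^3 - 152*y^2 - 48*y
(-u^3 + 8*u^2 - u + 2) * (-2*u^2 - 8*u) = 2*u^5 - 8*u^4 - 62*u^3 + 4*u^2 - 16*u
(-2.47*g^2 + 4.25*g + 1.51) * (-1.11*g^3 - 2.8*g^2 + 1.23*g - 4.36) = 2.7417*g^5 + 2.1985*g^4 - 16.6142*g^3 + 11.7687*g^2 - 16.6727*g - 6.5836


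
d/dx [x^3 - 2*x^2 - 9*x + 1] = 3*x^2 - 4*x - 9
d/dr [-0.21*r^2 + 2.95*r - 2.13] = 2.95 - 0.42*r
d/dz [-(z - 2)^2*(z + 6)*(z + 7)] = -4*z^3 - 27*z^2 + 12*z + 116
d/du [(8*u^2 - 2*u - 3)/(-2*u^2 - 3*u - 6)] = (-28*u^2 - 108*u + 3)/(4*u^4 + 12*u^3 + 33*u^2 + 36*u + 36)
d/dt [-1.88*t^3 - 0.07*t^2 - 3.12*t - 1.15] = -5.64*t^2 - 0.14*t - 3.12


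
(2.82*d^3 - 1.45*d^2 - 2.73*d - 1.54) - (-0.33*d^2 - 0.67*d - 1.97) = 2.82*d^3 - 1.12*d^2 - 2.06*d + 0.43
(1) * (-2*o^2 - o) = -2*o^2 - o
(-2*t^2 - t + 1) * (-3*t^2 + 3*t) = 6*t^4 - 3*t^3 - 6*t^2 + 3*t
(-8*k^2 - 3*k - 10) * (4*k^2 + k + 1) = -32*k^4 - 20*k^3 - 51*k^2 - 13*k - 10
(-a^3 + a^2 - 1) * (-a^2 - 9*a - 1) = a^5 + 8*a^4 - 8*a^3 + 9*a + 1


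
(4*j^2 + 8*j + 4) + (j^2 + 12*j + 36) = 5*j^2 + 20*j + 40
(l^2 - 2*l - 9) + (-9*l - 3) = l^2 - 11*l - 12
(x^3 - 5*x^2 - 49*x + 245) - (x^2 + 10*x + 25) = x^3 - 6*x^2 - 59*x + 220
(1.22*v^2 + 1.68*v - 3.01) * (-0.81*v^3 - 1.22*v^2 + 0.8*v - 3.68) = -0.9882*v^5 - 2.8492*v^4 + 1.3645*v^3 + 0.5266*v^2 - 8.5904*v + 11.0768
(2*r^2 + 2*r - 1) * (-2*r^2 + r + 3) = -4*r^4 - 2*r^3 + 10*r^2 + 5*r - 3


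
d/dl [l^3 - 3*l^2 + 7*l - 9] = 3*l^2 - 6*l + 7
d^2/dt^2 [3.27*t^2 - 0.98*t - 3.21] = 6.54000000000000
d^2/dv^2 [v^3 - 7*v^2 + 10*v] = 6*v - 14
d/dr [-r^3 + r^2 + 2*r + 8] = -3*r^2 + 2*r + 2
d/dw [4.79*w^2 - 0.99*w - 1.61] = 9.58*w - 0.99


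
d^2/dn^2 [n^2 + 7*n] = 2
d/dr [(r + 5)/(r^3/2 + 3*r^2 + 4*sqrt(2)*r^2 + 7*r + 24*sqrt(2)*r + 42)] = 2*(r^3 + 6*r^2 + 8*sqrt(2)*r^2 + 14*r + 48*sqrt(2)*r - (r + 5)*(3*r^2 + 12*r + 16*sqrt(2)*r + 14 + 48*sqrt(2)) + 84)/(r^3 + 6*r^2 + 8*sqrt(2)*r^2 + 14*r + 48*sqrt(2)*r + 84)^2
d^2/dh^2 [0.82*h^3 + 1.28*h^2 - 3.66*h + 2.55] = 4.92*h + 2.56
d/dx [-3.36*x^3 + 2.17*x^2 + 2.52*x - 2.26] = -10.08*x^2 + 4.34*x + 2.52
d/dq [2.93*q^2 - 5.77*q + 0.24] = 5.86*q - 5.77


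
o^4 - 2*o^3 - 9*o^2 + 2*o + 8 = (o - 4)*(o - 1)*(o + 1)*(o + 2)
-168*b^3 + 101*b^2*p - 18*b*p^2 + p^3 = (-8*b + p)*(-7*b + p)*(-3*b + p)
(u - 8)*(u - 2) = u^2 - 10*u + 16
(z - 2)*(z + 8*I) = z^2 - 2*z + 8*I*z - 16*I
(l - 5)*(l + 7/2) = l^2 - 3*l/2 - 35/2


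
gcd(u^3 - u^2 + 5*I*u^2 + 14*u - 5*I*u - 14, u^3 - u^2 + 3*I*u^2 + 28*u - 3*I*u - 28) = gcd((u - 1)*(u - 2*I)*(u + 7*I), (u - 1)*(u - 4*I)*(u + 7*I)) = u^2 + u*(-1 + 7*I) - 7*I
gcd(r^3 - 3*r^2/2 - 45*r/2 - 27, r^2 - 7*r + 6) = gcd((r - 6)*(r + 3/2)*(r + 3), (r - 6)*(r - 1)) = r - 6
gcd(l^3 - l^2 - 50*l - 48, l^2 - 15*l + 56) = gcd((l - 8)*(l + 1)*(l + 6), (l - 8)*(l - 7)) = l - 8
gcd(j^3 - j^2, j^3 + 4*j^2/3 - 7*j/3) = j^2 - j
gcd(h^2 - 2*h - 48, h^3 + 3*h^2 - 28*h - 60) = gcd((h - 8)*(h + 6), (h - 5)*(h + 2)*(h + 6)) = h + 6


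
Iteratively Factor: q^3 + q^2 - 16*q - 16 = (q + 1)*(q^2 - 16) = (q + 1)*(q + 4)*(q - 4)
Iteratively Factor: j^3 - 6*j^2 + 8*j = (j - 4)*(j^2 - 2*j) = j*(j - 4)*(j - 2)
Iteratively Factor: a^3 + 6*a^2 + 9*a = (a)*(a^2 + 6*a + 9) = a*(a + 3)*(a + 3)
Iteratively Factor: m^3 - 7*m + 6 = (m - 2)*(m^2 + 2*m - 3) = (m - 2)*(m + 3)*(m - 1)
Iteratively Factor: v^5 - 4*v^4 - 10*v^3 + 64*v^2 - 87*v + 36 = (v - 3)*(v^4 - v^3 - 13*v^2 + 25*v - 12) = (v - 3)*(v - 1)*(v^3 - 13*v + 12) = (v - 3)^2*(v - 1)*(v^2 + 3*v - 4) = (v - 3)^2*(v - 1)^2*(v + 4)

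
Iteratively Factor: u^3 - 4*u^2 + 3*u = (u)*(u^2 - 4*u + 3) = u*(u - 3)*(u - 1)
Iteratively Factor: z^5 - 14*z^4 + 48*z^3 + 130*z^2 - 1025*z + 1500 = (z - 5)*(z^4 - 9*z^3 + 3*z^2 + 145*z - 300) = (z - 5)^2*(z^3 - 4*z^2 - 17*z + 60) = (z - 5)^3*(z^2 + z - 12) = (z - 5)^3*(z - 3)*(z + 4)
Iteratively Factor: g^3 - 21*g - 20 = (g + 1)*(g^2 - g - 20) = (g + 1)*(g + 4)*(g - 5)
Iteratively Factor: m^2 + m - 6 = (m - 2)*(m + 3)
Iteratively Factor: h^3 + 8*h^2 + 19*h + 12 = (h + 4)*(h^2 + 4*h + 3) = (h + 1)*(h + 4)*(h + 3)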